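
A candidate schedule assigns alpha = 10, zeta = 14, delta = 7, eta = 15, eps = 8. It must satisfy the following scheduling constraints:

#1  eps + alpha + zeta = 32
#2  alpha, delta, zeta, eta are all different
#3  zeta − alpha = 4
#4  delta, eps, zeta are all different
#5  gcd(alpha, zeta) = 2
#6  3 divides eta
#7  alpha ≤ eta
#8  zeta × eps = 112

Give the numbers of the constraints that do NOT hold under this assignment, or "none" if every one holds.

Yes — all constraints hold.

#1 eps + alpha + zeta = 8 + 10 + 14 = 32 — satisfied.
#2 values 10, 7, 14, 15 are pairwise distinct — satisfied.
#3 zeta − alpha = 14 − 10 = 4 — satisfied.
#4 values 7, 8, 14 are pairwise distinct — satisfied.
#5 gcd(10, 14) = 2 — satisfied.
#6 15 / 3 = 5, so 3 divides 15 — satisfied.
#7 alpha = 10, eta = 15; 10 ≤ 15 — satisfied.
#8 zeta × eps = 14 × 8 = 112 — satisfied.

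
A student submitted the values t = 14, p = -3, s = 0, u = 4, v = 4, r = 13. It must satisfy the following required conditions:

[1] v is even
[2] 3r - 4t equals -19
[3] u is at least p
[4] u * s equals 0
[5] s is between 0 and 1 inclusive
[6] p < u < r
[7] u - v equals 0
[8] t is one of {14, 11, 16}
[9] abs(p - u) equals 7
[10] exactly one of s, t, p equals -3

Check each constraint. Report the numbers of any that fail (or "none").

The assignment fails constraint 2.

[1] v = 4 is even — OK.
[2] 3r - 4t = 3(13) - 4(14) = -17, not -19 — violated.
[3] u = 4, p = -3; 4 ≥ -3 — OK.
[4] u * s = 4 * 0 = 0 — OK.
[5] s = 0 lies in [0, 1] — OK.
[6] values -3 < 4 < 13 — OK.
[7] u - v = 4 - 4 = 0 — OK.
[8] t = 14 is in {14, 11, 16} — OK.
[9] abs(-3 - 4) = 7 — OK.
[10] s=0, t=14, p=-3; 1 of them equals -3 — OK.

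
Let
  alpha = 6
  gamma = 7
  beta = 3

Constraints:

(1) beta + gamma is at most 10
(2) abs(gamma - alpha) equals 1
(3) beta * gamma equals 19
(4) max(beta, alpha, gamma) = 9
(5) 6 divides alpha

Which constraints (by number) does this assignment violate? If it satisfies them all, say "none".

Constraints 3, 4 are violated.

(1) beta + gamma = 3 + 7 = 10; 10 ≤ 10 — holds.
(2) abs(7 - 6) = 1 — holds.
(3) beta * gamma = 3 * 7 = 21, not 19 — fails.
(4) max(3, 6, 7) = 7, not 9 — fails.
(5) 6 / 6 = 1, so 6 divides 6 — holds.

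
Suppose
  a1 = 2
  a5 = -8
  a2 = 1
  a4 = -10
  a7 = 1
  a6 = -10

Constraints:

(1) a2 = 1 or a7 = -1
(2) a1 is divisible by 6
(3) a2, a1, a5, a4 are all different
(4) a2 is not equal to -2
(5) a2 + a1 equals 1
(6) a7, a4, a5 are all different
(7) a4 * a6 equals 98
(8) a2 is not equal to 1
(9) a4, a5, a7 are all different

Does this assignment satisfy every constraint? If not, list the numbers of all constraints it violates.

Constraints 2, 5, 7, 8 do not hold.

(1) a2 = 1 = 1 (first disjunct)  yes
(2) 2 = 6*0 + 2, so 6 does not divide 2  no
(3) values 1, 2, -8, -10 are pairwise distinct  yes
(4) a2 = 1, and 1 ≠ -2  yes
(5) a2 + a1 = 1 + 2 = 3, not 1  no
(6) values 1, -10, -8 are pairwise distinct  yes
(7) a4 * a6 = -10 * (-10) = 100, not 98  no
(8) a2 = 1, but 1 is required to differ  no
(9) values -10, -8, 1 are pairwise distinct  yes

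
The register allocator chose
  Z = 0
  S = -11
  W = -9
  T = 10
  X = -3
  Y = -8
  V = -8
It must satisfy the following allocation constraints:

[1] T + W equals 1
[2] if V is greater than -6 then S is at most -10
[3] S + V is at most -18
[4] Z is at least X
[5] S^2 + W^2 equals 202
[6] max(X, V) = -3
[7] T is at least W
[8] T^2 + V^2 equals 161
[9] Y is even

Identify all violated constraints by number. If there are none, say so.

[1] T + W = 10 + (-9) = 1 — holds.
[2] V = -8, not > -6; antecedent false, conditional vacuously true — holds.
[3] S + V = -11 + (-8) = -19; -19 ≤ -18 — holds.
[4] Z = 0, X = -3; 0 ≥ -3 — holds.
[5] S^2 + W^2 = (-11)^2 + (-9)^2 = 121 + 81 = 202 — holds.
[6] max(-3, -8) = -3 — holds.
[7] T = 10, W = -9; 10 ≥ -9 — holds.
[8] T^2 + V^2 = 10^2 + (-8)^2 = 100 + 64 = 164, not 161 — fails.
[9] Y = -8 is even — holds.

Constraint 8 is violated.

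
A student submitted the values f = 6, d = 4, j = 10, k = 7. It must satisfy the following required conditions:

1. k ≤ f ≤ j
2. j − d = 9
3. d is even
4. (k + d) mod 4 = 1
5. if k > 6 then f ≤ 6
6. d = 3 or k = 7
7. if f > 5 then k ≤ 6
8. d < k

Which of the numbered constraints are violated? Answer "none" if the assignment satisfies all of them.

Constraints 1, 2, 4, and 7 are violated.

1. values 7, 6, 10; k = 7 is not ≤ f = 6 — fails.
2. j − d = 10 − 4 = 6, not 9 — fails.
3. d = 4 is even — holds.
4. k + d = 11; 11 mod 4 = 3, not 1 — fails.
5. k = 7 > 6, so we need f ≤ 6; f = 6 ≤ 6 — holds.
6. d = 4 ≠ 3, but k = 7 = 7 (second disjunct) — holds.
7. f = 6 > 5, so we need k ≤ 6; but k = 7 > 6 — fails.
8. d = 4, k = 7; 4 < 7 — holds.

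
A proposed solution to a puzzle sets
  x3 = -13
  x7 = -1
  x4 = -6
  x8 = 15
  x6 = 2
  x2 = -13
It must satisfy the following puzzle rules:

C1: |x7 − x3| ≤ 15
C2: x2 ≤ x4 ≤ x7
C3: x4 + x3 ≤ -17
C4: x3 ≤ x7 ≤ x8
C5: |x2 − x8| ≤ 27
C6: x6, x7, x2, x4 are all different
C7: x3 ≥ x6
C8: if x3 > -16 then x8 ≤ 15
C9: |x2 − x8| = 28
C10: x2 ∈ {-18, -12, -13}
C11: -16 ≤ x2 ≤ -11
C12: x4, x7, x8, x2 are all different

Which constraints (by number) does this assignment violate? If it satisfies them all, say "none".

C1: |-1 − (-13)| = 12; 12 ≤ 15  yes
C2: values -13 ≤ -6 ≤ -1  yes
C3: x4 + x3 = -6 + (-13) = -19; -19 ≤ -17  yes
C4: values -13 ≤ -1 ≤ 15  yes
C5: |-13 − 15| = 28; 28 > 27, exceeds bound 27  no
C6: values 2, -1, -13, -6 are pairwise distinct  yes
C7: x3 = -13, x6 = 2; -13 < 2 (want ≥)  no
C8: x3 = -13 > -16, so we need x8 ≤ 15; x8 = 15 ≤ 15  yes
C9: |-13 − 15| = 28  yes
C10: x2 = -13 is in {-18, -12, -13}  yes
C11: x2 = -13 lies in [-16, -11]  yes
C12: values -6, -1, 15, -13 are pairwise distinct  yes

Constraints 5, 7 are violated.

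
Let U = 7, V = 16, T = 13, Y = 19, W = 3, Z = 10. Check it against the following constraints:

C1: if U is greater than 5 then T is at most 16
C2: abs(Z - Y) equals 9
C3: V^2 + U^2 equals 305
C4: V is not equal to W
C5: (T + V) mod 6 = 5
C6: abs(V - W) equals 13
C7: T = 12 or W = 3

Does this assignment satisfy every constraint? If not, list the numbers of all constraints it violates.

None — every constraint holds.

C1: U = 7 > 5, so we need T ≤ 16; T = 13 ≤ 16 — OK.
C2: abs(10 - 19) = 9 — OK.
C3: V^2 + U^2 = 16^2 + 7^2 = 256 + 49 = 305 — OK.
C4: V = 16, W = 3; distinct — OK.
C5: T + V = 29; 29 mod 6 = 5 — OK.
C6: abs(16 - 3) = 13 — OK.
C7: T = 13 ≠ 12, but W = 3 = 3 (second disjunct) — OK.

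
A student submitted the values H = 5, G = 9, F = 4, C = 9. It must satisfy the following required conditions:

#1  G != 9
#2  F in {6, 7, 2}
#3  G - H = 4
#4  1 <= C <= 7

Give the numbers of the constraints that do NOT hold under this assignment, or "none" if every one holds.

Constraints 1, 2, and 4 are violated.

#1 G = 9, but 9 is required to differ  ✘
#2 F = 4 is not in {6, 7, 2}  ✘
#3 G - H = 9 - 5 = 4  ✔
#4 C = 9 is outside [1, 7]  ✘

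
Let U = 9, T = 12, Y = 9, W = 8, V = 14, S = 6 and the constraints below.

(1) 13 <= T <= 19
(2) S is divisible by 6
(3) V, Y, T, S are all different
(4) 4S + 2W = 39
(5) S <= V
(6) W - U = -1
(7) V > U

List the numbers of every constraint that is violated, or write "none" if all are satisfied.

(1) T = 12 is outside [13, 19]  ✘
(2) 6 / 6 = 1, so 6 divides 6  ✔
(3) values 14, 9, 12, 6 are pairwise distinct  ✔
(4) 4S + 2W = 4(6) + 2(8) = 40, not 39  ✘
(5) S = 6, V = 14; 6 ≤ 14  ✔
(6) W - U = 8 - 9 = -1  ✔
(7) V = 14, U = 9; 14 > 9  ✔

Violated: 1, 4.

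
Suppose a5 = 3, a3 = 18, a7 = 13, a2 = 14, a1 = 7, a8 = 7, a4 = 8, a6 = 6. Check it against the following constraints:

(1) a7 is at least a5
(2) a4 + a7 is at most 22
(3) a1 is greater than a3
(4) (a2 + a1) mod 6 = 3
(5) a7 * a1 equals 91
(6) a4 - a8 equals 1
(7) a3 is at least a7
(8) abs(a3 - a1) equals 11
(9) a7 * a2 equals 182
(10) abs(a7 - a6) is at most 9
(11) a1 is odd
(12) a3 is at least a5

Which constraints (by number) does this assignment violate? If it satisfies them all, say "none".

Constraint 3 is violated.

(1) a7 = 13, a5 = 3; 13 ≥ 3  ✔
(2) a4 + a7 = 8 + 13 = 21; 21 ≤ 22  ✔
(3) a1 = 7, a3 = 18; 7 ≤ 18 (want >)  ✘
(4) a2 + a1 = 21; 21 mod 6 = 3  ✔
(5) a7 * a1 = 13 * 7 = 91  ✔
(6) a4 - a8 = 8 - 7 = 1  ✔
(7) a3 = 18, a7 = 13; 18 ≥ 13  ✔
(8) abs(18 - 7) = 11  ✔
(9) a7 * a2 = 13 * 14 = 182  ✔
(10) abs(13 - 6) = 7; 7 ≤ 9  ✔
(11) a1 = 7 is odd  ✔
(12) a3 = 18, a5 = 3; 18 ≥ 3  ✔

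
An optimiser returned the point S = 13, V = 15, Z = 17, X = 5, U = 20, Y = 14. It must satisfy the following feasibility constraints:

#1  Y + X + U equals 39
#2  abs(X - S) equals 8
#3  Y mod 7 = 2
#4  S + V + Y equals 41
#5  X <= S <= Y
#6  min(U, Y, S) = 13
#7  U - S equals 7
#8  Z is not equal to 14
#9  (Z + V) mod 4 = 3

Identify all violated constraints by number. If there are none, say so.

#1 Y + X + U = 14 + 5 + 20 = 39 — satisfied.
#2 abs(5 - 13) = 8 — satisfied.
#3 14 mod 7 = 0, not 2 — violated.
#4 S + V + Y = 13 + 15 + 14 = 42, not 41 — violated.
#5 values 5 <= 13 <= 14 — satisfied.
#6 min(20, 14, 13) = 13 — satisfied.
#7 U - S = 20 - 13 = 7 — satisfied.
#8 Z = 17, and 17 ≠ 14 — satisfied.
#9 Z + V = 32; 32 mod 4 = 0, not 3 — violated.

Constraints 3, 4, 9 are violated.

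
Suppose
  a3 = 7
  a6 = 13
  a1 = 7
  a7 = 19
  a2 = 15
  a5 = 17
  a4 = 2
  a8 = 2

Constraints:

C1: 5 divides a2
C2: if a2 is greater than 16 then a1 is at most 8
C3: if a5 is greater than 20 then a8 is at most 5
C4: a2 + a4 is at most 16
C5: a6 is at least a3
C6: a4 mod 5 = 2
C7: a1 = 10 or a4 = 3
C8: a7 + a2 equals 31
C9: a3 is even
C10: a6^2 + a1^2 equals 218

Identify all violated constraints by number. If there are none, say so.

No — constraints 4, 7, 8, and 9 are not satisfied.

C1: 15 / 5 = 3, so 5 divides 15 — holds.
C2: a2 = 15, not > 16; antecedent false, conditional vacuously true — holds.
C3: a5 = 17, not > 20; antecedent false, conditional vacuously true — holds.
C4: a2 + a4 = 15 + 2 = 17; 17 > 16, bound 16 not met — does not hold.
C5: a6 = 13, a3 = 7; 13 ≥ 7 — holds.
C6: 2 mod 5 = 2 — holds.
C7: a1 = 7 ≠ 10 and a4 = 2 ≠ 3; both disjuncts false — does not hold.
C8: a7 + a2 = 19 + 15 = 34, not 31 — does not hold.
C9: a3 = 7 is odd — does not hold.
C10: a6^2 + a1^2 = 13^2 + 7^2 = 169 + 49 = 218 — holds.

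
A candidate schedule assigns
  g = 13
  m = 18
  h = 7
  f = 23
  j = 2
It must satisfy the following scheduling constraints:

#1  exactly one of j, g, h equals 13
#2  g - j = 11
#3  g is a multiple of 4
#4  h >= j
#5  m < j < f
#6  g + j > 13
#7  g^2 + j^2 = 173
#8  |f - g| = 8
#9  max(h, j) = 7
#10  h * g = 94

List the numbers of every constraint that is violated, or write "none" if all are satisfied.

No — constraints 3, 5, 8, and 10 are not satisfied.

#1 j=2, g=13, h=7; 1 of them equals 13 — OK.
#2 g - j = 13 - 2 = 11 — OK.
#3 13 = 4*3 + 1, so 4 does not divide 13 — violated.
#4 h = 7, j = 2; 7 ≥ 2 — OK.
#5 values 18, 2, 23; m = 18 is not < j = 2 — violated.
#6 g + j = 13 + 2 = 15; 15 > 13 — OK.
#7 g^2 + j^2 = 13^2 + 2^2 = 169 + 4 = 173 — OK.
#8 |23 - 13| = 10, not 8 — violated.
#9 max(7, 2) = 7 — OK.
#10 h * g = 7 * 13 = 91, not 94 — violated.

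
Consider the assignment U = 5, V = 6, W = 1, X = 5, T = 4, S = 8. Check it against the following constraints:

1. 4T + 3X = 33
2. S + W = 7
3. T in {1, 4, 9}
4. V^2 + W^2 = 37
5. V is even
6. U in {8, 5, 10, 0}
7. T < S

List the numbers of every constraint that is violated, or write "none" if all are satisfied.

1. 4T + 3X = 4(4) + 3(5) = 31, not 33  ✘
2. S + W = 8 + 1 = 9, not 7  ✘
3. T = 4 is in {1, 4, 9}  ✔
4. V^2 + W^2 = 6^2 + 1^2 = 36 + 1 = 37  ✔
5. V = 6 is even  ✔
6. U = 5 is in {8, 5, 10, 0}  ✔
7. T = 4, S = 8; 4 < 8  ✔

The assignment fails constraints 1, 2.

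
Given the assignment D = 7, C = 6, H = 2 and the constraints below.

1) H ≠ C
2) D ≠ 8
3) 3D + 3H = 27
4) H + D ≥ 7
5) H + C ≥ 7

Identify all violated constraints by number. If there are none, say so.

No violations.

1) H = 2, C = 6; distinct  OK
2) D = 7, and 7 ≠ 8  OK
3) 3D + 3H = 3(7) + 3(2) = 27  OK
4) H + D = 2 + 7 = 9; 9 ≥ 7  OK
5) H + C = 2 + 6 = 8; 8 ≥ 7  OK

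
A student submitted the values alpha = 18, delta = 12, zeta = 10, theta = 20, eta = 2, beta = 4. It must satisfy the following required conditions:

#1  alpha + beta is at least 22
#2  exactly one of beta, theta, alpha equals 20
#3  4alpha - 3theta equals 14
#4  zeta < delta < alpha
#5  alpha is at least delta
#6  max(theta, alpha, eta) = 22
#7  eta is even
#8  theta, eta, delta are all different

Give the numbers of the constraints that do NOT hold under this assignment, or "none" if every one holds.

#1 alpha + beta = 18 + 4 = 22; 22 ≥ 22 — holds.
#2 beta=4, theta=20, alpha=18; 1 of them equals 20 — holds.
#3 4alpha - 3theta = 4(18) - 3(20) = 12, not 14 — fails.
#4 values 10 < 12 < 18 — holds.
#5 alpha = 18, delta = 12; 18 ≥ 12 — holds.
#6 max(20, 18, 2) = 20, not 22 — fails.
#7 eta = 2 is even — holds.
#8 values 20, 2, 12 are pairwise distinct — holds.

No — constraints 3 and 6 are not satisfied.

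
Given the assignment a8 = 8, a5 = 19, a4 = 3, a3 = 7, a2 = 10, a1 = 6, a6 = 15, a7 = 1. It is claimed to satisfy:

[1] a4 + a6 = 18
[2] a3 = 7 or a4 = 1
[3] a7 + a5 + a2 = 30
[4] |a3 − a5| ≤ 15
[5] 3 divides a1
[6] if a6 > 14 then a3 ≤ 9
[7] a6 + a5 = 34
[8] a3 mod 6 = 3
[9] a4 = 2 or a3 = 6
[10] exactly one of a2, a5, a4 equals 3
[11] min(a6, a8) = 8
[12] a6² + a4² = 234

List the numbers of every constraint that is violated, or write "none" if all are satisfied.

[1] a4 + a6 = 3 + 15 = 18 — OK.
[2] a3 = 7 = 7 (first disjunct) — OK.
[3] a7 + a5 + a2 = 1 + 19 + 10 = 30 — OK.
[4] |7 − 19| = 12; 12 ≤ 15 — OK.
[5] 6 / 3 = 2, so 3 divides 6 — OK.
[6] a6 = 15 > 14, so we need a3 ≤ 9; a3 = 7 ≤ 9 — OK.
[7] a6 + a5 = 15 + 19 = 34 — OK.
[8] 7 mod 6 = 1, not 3 — violated.
[9] a4 = 3 ≠ 2 and a3 = 7 ≠ 6; both disjuncts false — violated.
[10] a2=10, a5=19, a4=3; 1 of them equals 3 — OK.
[11] min(15, 8) = 8 — OK.
[12] a6² + a4² = 15² + 3² = 225 + 9 = 234 — OK.

Violated: 8 and 9.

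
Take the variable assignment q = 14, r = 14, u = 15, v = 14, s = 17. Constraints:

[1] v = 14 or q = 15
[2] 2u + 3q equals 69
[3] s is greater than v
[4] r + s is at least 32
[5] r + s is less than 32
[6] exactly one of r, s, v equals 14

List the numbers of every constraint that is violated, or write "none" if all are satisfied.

Constraints 2, 4, and 6 are violated.

[1] v = 14 = 14 (first disjunct) — OK.
[2] 2u + 3q = 2(15) + 3(14) = 72, not 69 — violated.
[3] s = 17, v = 14; 17 > 14 — OK.
[4] r + s = 14 + 17 = 31; 31 < 32, bound 32 not met — violated.
[5] r + s = 14 + 17 = 31; 31 < 32 — OK.
[6] r=14, s=17, v=14; 2 of them equal 14, not exactly one — violated.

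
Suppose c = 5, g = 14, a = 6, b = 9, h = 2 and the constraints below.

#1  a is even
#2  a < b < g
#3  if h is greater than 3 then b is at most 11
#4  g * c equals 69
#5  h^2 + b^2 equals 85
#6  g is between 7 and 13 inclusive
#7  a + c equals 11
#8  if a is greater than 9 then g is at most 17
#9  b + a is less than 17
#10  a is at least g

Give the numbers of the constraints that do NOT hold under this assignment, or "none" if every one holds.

#1 a = 6 is even — holds.
#2 values 6 < 9 < 14 — holds.
#3 h = 2, not > 3; antecedent false, conditional vacuously true — holds.
#4 g * c = 14 * 5 = 70, not 69 — does not hold.
#5 h^2 + b^2 = 2^2 + 9^2 = 4 + 81 = 85 — holds.
#6 g = 14 is outside [7, 13] — does not hold.
#7 a + c = 6 + 5 = 11 — holds.
#8 a = 6, not > 9; antecedent false, conditional vacuously true — holds.
#9 b + a = 9 + 6 = 15; 15 < 17 — holds.
#10 a = 6, g = 14; 6 < 14 (want ≥) — does not hold.

The assignment fails constraints 4, 6, and 10.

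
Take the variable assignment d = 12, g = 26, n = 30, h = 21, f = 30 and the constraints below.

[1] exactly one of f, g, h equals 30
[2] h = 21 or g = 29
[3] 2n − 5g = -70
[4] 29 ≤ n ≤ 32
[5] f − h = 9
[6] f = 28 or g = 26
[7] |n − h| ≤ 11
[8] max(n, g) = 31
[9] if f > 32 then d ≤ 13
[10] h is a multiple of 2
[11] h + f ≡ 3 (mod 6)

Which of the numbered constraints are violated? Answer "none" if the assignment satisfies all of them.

[1] f=30, g=26, h=21; 1 of them equals 30 — OK.
[2] h = 21 = 21 (first disjunct) — OK.
[3] 2n − 5g = 2(30) − 5(26) = -70 — OK.
[4] n = 30 lies in [29, 32] — OK.
[5] f − h = 30 − 21 = 9 — OK.
[6] f = 30 ≠ 28, but g = 26 = 26 (second disjunct) — OK.
[7] |30 − 21| = 9; 9 ≤ 11 — OK.
[8] max(30, 26) = 30, not 31 — violated.
[9] f = 30, not > 32; antecedent false, conditional vacuously true — OK.
[10] 21 = 2×10 + 1, so 2 does not divide 21 — violated.
[11] h + f = 51; 51 mod 6 = 3 — OK.

Constraints 8 and 10 are violated.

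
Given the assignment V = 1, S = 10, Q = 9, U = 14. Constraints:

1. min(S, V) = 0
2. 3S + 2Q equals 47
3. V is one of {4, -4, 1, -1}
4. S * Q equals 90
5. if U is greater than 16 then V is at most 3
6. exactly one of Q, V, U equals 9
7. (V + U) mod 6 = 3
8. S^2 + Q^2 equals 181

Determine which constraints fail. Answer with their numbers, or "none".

Constraints 1 and 2 do not hold.

1. min(10, 1) = 1, not 0 — fails.
2. 3S + 2Q = 3(10) + 2(9) = 48, not 47 — fails.
3. V = 1 is in {4, -4, 1, -1} — holds.
4. S * Q = 10 * 9 = 90 — holds.
5. U = 14, not > 16; antecedent false, conditional vacuously true — holds.
6. Q=9, V=1, U=14; 1 of them equals 9 — holds.
7. V + U = 15; 15 mod 6 = 3 — holds.
8. S^2 + Q^2 = 10^2 + 9^2 = 100 + 81 = 181 — holds.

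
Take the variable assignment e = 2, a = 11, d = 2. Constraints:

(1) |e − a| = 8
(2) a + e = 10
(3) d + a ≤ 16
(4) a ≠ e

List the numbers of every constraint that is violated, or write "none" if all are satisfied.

The assignment fails constraints 1, 2.

(1) |2 − 11| = 9, not 8  ✘
(2) a + e = 11 + 2 = 13, not 10  ✘
(3) d + a = 2 + 11 = 13; 13 ≤ 16  ✔
(4) a = 11, e = 2; distinct  ✔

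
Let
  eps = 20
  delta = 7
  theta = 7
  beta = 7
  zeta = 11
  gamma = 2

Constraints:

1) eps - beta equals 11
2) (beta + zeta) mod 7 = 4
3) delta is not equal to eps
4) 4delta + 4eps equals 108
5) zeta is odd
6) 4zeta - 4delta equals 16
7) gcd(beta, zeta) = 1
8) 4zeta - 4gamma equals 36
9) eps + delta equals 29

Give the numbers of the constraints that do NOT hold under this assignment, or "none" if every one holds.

Constraints 1 and 9 do not hold.

1) eps - beta = 20 - 7 = 13, not 11 — fails.
2) beta + zeta = 18; 18 mod 7 = 4 — holds.
3) delta = 7, eps = 20; distinct — holds.
4) 4delta + 4eps = 4(7) + 4(20) = 108 — holds.
5) zeta = 11 is odd — holds.
6) 4zeta - 4delta = 4(11) - 4(7) = 16 — holds.
7) gcd(7, 11) = 1 — holds.
8) 4zeta - 4gamma = 4(11) - 4(2) = 36 — holds.
9) eps + delta = 20 + 7 = 27, not 29 — fails.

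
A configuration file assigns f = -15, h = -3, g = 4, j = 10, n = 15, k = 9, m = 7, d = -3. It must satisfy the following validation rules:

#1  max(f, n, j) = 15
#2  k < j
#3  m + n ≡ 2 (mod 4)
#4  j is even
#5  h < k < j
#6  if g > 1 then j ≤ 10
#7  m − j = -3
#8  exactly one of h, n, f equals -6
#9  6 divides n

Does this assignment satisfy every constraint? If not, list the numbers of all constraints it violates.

#1 max(-15, 15, 10) = 15 — OK.
#2 k = 9, j = 10; 9 < 10 — OK.
#3 m + n = 22; 22 mod 4 = 2 — OK.
#4 j = 10 is even — OK.
#5 values -3 < 9 < 10 — OK.
#6 g = 4 > 1, so we need j ≤ 10; j = 10 ≤ 10 — OK.
#7 m − j = 7 − 10 = -3 — OK.
#8 h=-3, n=15, f=-15; 0 of them equal -6, not exactly one — violated.
#9 15 = 6×2 + 3, so 6 does not divide 15 — violated.

Violated: 8 and 9.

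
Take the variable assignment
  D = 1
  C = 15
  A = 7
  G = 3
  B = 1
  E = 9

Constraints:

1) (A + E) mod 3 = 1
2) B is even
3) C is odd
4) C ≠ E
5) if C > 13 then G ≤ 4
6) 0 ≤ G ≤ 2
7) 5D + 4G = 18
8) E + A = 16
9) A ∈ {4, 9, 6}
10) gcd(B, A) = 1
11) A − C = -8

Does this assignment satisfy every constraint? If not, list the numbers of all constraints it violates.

Constraints 2, 6, 7, 9 are violated.

1) A + E = 16; 16 mod 3 = 1 — satisfied.
2) B = 1 is odd — violated.
3) C = 15 is odd — satisfied.
4) C = 15, E = 9; distinct — satisfied.
5) C = 15 > 13, so we need G ≤ 4; G = 3 ≤ 4 — satisfied.
6) G = 3 is outside [0, 2] — violated.
7) 5D + 4G = 5(1) + 4(3) = 17, not 18 — violated.
8) E + A = 9 + 7 = 16 — satisfied.
9) A = 7 is not in {4, 9, 6} — violated.
10) gcd(1, 7) = 1 — satisfied.
11) A − C = 7 − 15 = -8 — satisfied.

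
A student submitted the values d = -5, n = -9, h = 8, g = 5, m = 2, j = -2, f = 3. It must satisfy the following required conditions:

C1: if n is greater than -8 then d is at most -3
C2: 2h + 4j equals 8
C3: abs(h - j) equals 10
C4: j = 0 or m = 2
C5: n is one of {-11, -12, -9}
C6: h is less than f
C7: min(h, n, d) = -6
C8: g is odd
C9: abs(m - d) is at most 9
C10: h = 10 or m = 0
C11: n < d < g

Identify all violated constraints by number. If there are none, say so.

The assignment fails constraints 6, 7, 10.

C1: n = -9, not > -8; antecedent false, conditional vacuously true — holds.
C2: 2h + 4j = 2(8) + 4(-2) = 8 — holds.
C3: abs(8 - (-2)) = 10 — holds.
C4: j = -2 ≠ 0, but m = 2 = 2 (second disjunct) — holds.
C5: n = -9 is in {-11, -12, -9} — holds.
C6: h = 8, f = 3; 8 ≥ 3 (want <) — fails.
C7: min(8, -9, -5) = -9, not -6 — fails.
C8: g = 5 is odd — holds.
C9: abs(2 - (-5)) = 7; 7 ≤ 9 — holds.
C10: h = 8 ≠ 10 and m = 2 ≠ 0; both disjuncts false — fails.
C11: values -9 < -5 < 5 — holds.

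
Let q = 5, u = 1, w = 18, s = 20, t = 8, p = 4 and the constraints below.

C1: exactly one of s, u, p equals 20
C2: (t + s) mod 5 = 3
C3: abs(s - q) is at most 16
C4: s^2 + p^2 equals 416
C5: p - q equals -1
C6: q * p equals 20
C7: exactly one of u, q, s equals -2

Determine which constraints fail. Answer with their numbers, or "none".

Constraint 7 is violated.

C1: s=20, u=1, p=4; 1 of them equals 20 — satisfied.
C2: t + s = 28; 28 mod 5 = 3 — satisfied.
C3: abs(20 - 5) = 15; 15 ≤ 16 — satisfied.
C4: s^2 + p^2 = 20^2 + 4^2 = 400 + 16 = 416 — satisfied.
C5: p - q = 4 - 5 = -1 — satisfied.
C6: q * p = 5 * 4 = 20 — satisfied.
C7: u=1, q=5, s=20; 0 of them equal -2, not exactly one — violated.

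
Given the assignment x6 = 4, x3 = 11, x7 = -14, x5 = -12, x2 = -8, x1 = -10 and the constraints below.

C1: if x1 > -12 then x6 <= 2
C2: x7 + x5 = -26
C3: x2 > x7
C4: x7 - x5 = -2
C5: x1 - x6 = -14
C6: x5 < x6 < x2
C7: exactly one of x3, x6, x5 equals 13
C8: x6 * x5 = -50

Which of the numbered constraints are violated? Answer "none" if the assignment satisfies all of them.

Violated: 1, 6, 7, 8.

C1: x1 = -10 > -12, so we need x6 ≤ 2; but x6 = 4 > 2 — violated.
C2: x7 + x5 = -14 + (-12) = -26 — satisfied.
C3: x2 = -8, x7 = -14; -8 > -14 — satisfied.
C4: x7 - x5 = -14 - (-12) = -2 — satisfied.
C5: x1 - x6 = -10 - 4 = -14 — satisfied.
C6: values -12, 4, -8; x6 = 4 is not < x2 = -8 — violated.
C7: x3=11, x6=4, x5=-12; 0 of them equal 13, not exactly one — violated.
C8: x6 * x5 = 4 * (-12) = -48, not -50 — violated.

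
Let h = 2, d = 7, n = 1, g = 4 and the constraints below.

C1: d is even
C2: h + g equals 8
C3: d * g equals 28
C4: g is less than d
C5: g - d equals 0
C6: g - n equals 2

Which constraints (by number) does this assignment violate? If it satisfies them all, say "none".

No — constraints 1, 2, 5, and 6 are not satisfied.

C1: d = 7 is odd — violated.
C2: h + g = 2 + 4 = 6, not 8 — violated.
C3: d * g = 7 * 4 = 28 — OK.
C4: g = 4, d = 7; 4 < 7 — OK.
C5: g - d = 4 - 7 = -3, not 0 — violated.
C6: g - n = 4 - 1 = 3, not 2 — violated.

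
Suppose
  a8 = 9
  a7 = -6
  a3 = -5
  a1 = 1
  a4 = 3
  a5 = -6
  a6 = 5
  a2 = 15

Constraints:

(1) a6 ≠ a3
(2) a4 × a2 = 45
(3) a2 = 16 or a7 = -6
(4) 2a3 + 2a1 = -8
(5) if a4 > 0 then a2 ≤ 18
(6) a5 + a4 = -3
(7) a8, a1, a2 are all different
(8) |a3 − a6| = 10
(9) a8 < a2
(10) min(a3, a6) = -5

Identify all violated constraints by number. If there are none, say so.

No violations.

(1) a6 = 5, a3 = -5; distinct — OK.
(2) a4 × a2 = 3 × 15 = 45 — OK.
(3) a2 = 15 ≠ 16, but a7 = -6 = -6 (second disjunct) — OK.
(4) 2a3 + 2a1 = 2(-5) + 2(1) = -8 — OK.
(5) a4 = 3 > 0, so we need a2 ≤ 18; a2 = 15 ≤ 18 — OK.
(6) a5 + a4 = -6 + 3 = -3 — OK.
(7) values 9, 1, 15 are pairwise distinct — OK.
(8) |-5 − 5| = 10 — OK.
(9) a8 = 9, a2 = 15; 9 < 15 — OK.
(10) min(-5, 5) = -5 — OK.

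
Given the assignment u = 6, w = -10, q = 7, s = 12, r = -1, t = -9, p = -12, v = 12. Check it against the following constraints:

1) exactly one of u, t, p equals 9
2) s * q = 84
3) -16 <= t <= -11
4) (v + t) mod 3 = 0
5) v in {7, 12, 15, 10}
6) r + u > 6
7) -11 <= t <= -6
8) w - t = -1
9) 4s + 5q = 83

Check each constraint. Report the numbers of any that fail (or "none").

Violated: 1, 3, 6.

1) u=6, t=-9, p=-12; 0 of them equal 9, not exactly one — violated.
2) s * q = 12 * 7 = 84 — satisfied.
3) t = -9 is outside [-16, -11] — violated.
4) v + t = 3; 3 mod 3 = 0 — satisfied.
5) v = 12 is in {7, 12, 15, 10} — satisfied.
6) r + u = -1 + 6 = 5; 5 ≤ 6, bound 6 not met — violated.
7) t = -9 lies in [-11, -6] — satisfied.
8) w - t = -10 - (-9) = -1 — satisfied.
9) 4s + 5q = 4(12) + 5(7) = 83 — satisfied.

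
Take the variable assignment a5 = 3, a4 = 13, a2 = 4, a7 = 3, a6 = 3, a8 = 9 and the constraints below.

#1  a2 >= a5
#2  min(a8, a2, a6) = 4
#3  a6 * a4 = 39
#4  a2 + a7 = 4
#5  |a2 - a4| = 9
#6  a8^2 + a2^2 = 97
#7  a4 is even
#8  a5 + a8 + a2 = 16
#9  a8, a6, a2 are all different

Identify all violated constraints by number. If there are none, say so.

#1 a2 = 4, a5 = 3; 4 ≥ 3 — satisfied.
#2 min(9, 4, 3) = 3, not 4 — violated.
#3 a6 * a4 = 3 * 13 = 39 — satisfied.
#4 a2 + a7 = 4 + 3 = 7, not 4 — violated.
#5 |4 - 13| = 9 — satisfied.
#6 a8^2 + a2^2 = 9^2 + 4^2 = 81 + 16 = 97 — satisfied.
#7 a4 = 13 is odd — violated.
#8 a5 + a8 + a2 = 3 + 9 + 4 = 16 — satisfied.
#9 values 9, 3, 4 are pairwise distinct — satisfied.

No — constraints 2, 4, 7 are not satisfied.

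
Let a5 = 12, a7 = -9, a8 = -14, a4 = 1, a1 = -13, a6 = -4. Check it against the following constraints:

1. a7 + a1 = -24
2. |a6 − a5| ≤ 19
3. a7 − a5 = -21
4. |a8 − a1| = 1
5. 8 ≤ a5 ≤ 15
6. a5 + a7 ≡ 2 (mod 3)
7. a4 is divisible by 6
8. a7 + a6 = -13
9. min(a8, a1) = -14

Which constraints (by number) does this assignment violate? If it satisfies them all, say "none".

1. a7 + a1 = -9 + (-13) = -22, not -24  ✗
2. |-4 − 12| = 16; 16 ≤ 19  ✓
3. a7 − a5 = -9 − 12 = -21  ✓
4. |-14 − (-13)| = 1  ✓
5. a5 = 12 lies in [8, 15]  ✓
6. a5 + a7 = 3; 3 mod 3 = 0, not 2  ✗
7. 1 = 6×0 + 1, so 6 does not divide 1  ✗
8. a7 + a6 = -9 + (-4) = -13  ✓
9. min(-14, -13) = -14  ✓

Violated: 1, 6, 7.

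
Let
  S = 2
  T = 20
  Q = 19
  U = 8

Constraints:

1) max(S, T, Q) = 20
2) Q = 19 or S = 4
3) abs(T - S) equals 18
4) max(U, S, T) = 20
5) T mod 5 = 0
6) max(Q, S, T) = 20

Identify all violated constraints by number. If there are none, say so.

None — every constraint holds.

1) max(2, 20, 19) = 20 — holds.
2) Q = 19 = 19 (first disjunct) — holds.
3) abs(20 - 2) = 18 — holds.
4) max(8, 2, 20) = 20 — holds.
5) 20 mod 5 = 0 — holds.
6) max(19, 2, 20) = 20 — holds.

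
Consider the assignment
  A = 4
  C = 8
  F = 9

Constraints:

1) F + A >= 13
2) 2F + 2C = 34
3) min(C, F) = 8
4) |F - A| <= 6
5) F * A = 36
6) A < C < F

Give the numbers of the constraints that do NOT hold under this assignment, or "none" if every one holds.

The assignment satisfies every constraint.

1) F + A = 9 + 4 = 13; 13 ≥ 13  OK
2) 2F + 2C = 2(9) + 2(8) = 34  OK
3) min(8, 9) = 8  OK
4) |9 - 4| = 5; 5 ≤ 6  OK
5) F * A = 9 * 4 = 36  OK
6) values 4 < 8 < 9  OK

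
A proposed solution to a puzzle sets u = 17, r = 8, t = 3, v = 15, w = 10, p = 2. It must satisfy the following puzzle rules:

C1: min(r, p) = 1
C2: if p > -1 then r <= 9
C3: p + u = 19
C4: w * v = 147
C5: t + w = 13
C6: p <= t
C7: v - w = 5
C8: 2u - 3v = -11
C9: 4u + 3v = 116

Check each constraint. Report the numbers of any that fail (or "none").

No — constraints 1, 4, 9 are not satisfied.

C1: min(8, 2) = 2, not 1 — violated.
C2: p = 2 > -1, so we need r ≤ 9; r = 8 ≤ 9 — satisfied.
C3: p + u = 2 + 17 = 19 — satisfied.
C4: w * v = 10 * 15 = 150, not 147 — violated.
C5: t + w = 3 + 10 = 13 — satisfied.
C6: p = 2, t = 3; 2 ≤ 3 — satisfied.
C7: v - w = 15 - 10 = 5 — satisfied.
C8: 2u - 3v = 2(17) - 3(15) = -11 — satisfied.
C9: 4u + 3v = 4(17) + 3(15) = 113, not 116 — violated.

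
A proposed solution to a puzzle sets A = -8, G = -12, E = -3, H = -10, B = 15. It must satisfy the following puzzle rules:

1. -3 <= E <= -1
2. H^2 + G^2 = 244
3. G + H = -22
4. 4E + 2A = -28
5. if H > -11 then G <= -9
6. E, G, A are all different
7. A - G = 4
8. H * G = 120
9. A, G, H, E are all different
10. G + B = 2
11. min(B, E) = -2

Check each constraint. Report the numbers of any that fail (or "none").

Constraints 10, 11 do not hold.

1. E = -3 lies in [-3, -1] — OK.
2. H^2 + G^2 = (-10)^2 + (-12)^2 = 100 + 144 = 244 — OK.
3. G + H = -12 + (-10) = -22 — OK.
4. 4E + 2A = 4(-3) + 2(-8) = -28 — OK.
5. H = -10 > -11, so we need G ≤ -9; G = -12 ≤ -9 — OK.
6. values -3, -12, -8 are pairwise distinct — OK.
7. A - G = -8 - (-12) = 4 — OK.
8. H * G = -10 * (-12) = 120 — OK.
9. values -8, -12, -10, -3 are pairwise distinct — OK.
10. G + B = -12 + 15 = 3, not 2 — violated.
11. min(15, -3) = -3, not -2 — violated.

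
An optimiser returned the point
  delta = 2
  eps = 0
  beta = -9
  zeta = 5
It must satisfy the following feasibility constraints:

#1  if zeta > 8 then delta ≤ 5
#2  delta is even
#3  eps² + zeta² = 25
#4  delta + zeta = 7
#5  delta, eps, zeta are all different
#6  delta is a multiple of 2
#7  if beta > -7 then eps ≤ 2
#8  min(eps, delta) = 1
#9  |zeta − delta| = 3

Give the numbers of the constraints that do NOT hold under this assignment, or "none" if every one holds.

No — constraint 8 is not satisfied.

#1 zeta = 5, not > 8; antecedent false, conditional vacuously true  holds
#2 delta = 2 is even  holds
#3 eps² + zeta² = 0² + 5² = 0 + 25 = 25  holds
#4 delta + zeta = 2 + 5 = 7  holds
#5 values 2, 0, 5 are pairwise distinct  holds
#6 2 / 2 = 1, so 2 divides 2  holds
#7 beta = -9, not > -7; antecedent false, conditional vacuously true  holds
#8 min(0, 2) = 0, not 1  fails
#9 |5 − 2| = 3  holds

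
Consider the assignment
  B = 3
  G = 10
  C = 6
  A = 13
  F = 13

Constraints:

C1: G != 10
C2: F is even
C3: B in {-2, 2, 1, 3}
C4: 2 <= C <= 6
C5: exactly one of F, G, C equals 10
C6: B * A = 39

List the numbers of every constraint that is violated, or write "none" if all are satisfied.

C1: G = 10, but 10 is required to differ  ✘
C2: F = 13 is odd  ✘
C3: B = 3 is in {-2, 2, 1, 3}  ✔
C4: C = 6 lies in [2, 6]  ✔
C5: F=13, G=10, C=6; 1 of them equals 10  ✔
C6: B * A = 3 * 13 = 39  ✔

Constraints 1, 2 do not hold.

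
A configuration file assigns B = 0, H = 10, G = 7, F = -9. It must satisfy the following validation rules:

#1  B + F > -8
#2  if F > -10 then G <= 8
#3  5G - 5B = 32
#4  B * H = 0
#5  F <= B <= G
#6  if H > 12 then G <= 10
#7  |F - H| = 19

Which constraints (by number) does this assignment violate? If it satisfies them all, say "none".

The assignment fails constraints 1, 3.

#1 B + F = 0 + (-9) = -9; -9 ≤ -8, bound -8 not met — fails.
#2 F = -9 > -10, so we need G ≤ 8; G = 7 ≤ 8 — holds.
#3 5G - 5B = 5(7) - 5(0) = 35, not 32 — fails.
#4 B * H = 0 * 10 = 0 — holds.
#5 values -9 <= 0 <= 7 — holds.
#6 H = 10, not > 12; antecedent false, conditional vacuously true — holds.
#7 |-9 - 10| = 19 — holds.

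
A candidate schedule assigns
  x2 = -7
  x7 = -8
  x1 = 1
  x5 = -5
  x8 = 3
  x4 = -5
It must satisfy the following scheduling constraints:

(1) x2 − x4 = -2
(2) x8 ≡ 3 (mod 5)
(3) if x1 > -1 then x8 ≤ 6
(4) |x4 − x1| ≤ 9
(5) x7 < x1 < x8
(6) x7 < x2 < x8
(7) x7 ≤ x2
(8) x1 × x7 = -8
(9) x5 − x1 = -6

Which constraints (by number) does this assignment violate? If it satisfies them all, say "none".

(1) x2 − x4 = -7 − (-5) = -2  yes
(2) 3 mod 5 = 3  yes
(3) x1 = 1 > -1, so we need x8 ≤ 6; x8 = 3 ≤ 6  yes
(4) |-5 − 1| = 6; 6 ≤ 9  yes
(5) values -8 < 1 < 3  yes
(6) values -8 < -7 < 3  yes
(7) x7 = -8, x2 = -7; -8 ≤ -7  yes
(8) x1 × x7 = 1 × (-8) = -8  yes
(9) x5 − x1 = -5 − 1 = -6  yes

Yes — all constraints hold.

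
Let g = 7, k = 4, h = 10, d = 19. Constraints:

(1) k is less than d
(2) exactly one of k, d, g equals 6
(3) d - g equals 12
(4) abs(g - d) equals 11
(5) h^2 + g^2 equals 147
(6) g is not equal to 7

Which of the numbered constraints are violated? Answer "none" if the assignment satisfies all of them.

Constraints 2, 4, 5, 6 do not hold.

(1) k = 4, d = 19; 4 < 19 — holds.
(2) k=4, d=19, g=7; 0 of them equal 6, not exactly one — fails.
(3) d - g = 19 - 7 = 12 — holds.
(4) abs(7 - 19) = 12, not 11 — fails.
(5) h^2 + g^2 = 10^2 + 7^2 = 100 + 49 = 149, not 147 — fails.
(6) g = 7, but 7 is required to differ — fails.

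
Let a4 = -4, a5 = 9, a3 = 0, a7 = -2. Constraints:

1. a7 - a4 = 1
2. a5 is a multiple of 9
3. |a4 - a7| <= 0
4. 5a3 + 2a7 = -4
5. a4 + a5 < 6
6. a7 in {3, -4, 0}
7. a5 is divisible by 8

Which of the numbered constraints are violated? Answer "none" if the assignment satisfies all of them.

1. a7 - a4 = -2 - (-4) = 2, not 1  false
2. 9 / 9 = 1, so 9 divides 9  true
3. |-4 - (-2)| = 2; 2 > 0, exceeds bound 0  false
4. 5a3 + 2a7 = 5(0) + 2(-2) = -4  true
5. a4 + a5 = -4 + 9 = 5; 5 < 6  true
6. a7 = -2 is not in {3, -4, 0}  false
7. 9 = 8*1 + 1, so 8 does not divide 9  false

Constraints 1, 3, 6, and 7 do not hold.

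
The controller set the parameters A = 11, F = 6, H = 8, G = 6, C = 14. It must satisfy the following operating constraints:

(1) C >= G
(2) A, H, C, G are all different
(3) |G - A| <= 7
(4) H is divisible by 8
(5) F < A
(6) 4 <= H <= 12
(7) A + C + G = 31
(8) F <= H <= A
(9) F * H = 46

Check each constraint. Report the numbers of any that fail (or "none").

Constraint 9 does not hold.

(1) C = 14, G = 6; 14 ≥ 6  yes
(2) values 11, 8, 14, 6 are pairwise distinct  yes
(3) |6 - 11| = 5; 5 ≤ 7  yes
(4) 8 / 8 = 1, so 8 divides 8  yes
(5) F = 6, A = 11; 6 < 11  yes
(6) H = 8 lies in [4, 12]  yes
(7) A + C + G = 11 + 14 + 6 = 31  yes
(8) values 6 <= 8 <= 11  yes
(9) F * H = 6 * 8 = 48, not 46  no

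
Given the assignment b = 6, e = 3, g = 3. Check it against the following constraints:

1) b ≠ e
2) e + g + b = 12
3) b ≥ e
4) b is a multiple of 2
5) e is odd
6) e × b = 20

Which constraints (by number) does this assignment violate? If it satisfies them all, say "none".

Violated: 6.

1) b = 6, e = 3; distinct  holds
2) e + g + b = 3 + 3 + 6 = 12  holds
3) b = 6, e = 3; 6 ≥ 3  holds
4) 6 / 2 = 3, so 2 divides 6  holds
5) e = 3 is odd  holds
6) e × b = 3 × 6 = 18, not 20  fails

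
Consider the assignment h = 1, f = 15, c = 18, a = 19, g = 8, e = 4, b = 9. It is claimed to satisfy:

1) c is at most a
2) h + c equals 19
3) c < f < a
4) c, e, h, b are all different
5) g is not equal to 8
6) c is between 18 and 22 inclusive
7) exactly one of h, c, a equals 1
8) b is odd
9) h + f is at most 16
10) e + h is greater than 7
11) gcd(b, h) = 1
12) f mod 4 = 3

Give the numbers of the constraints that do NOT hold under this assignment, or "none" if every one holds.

1) c = 18, a = 19; 18 ≤ 19 — OK.
2) h + c = 1 + 18 = 19 — OK.
3) values 18, 15, 19; c = 18 is not < f = 15 — violated.
4) values 18, 4, 1, 9 are pairwise distinct — OK.
5) g = 8, but 8 is required to differ — violated.
6) c = 18 lies in [18, 22] — OK.
7) h=1, c=18, a=19; 1 of them equals 1 — OK.
8) b = 9 is odd — OK.
9) h + f = 1 + 15 = 16; 16 ≤ 16 — OK.
10) e + h = 4 + 1 = 5; 5 ≤ 7, bound 7 not met — violated.
11) gcd(9, 1) = 1 — OK.
12) 15 mod 4 = 3 — OK.

Violated: 3, 5, and 10.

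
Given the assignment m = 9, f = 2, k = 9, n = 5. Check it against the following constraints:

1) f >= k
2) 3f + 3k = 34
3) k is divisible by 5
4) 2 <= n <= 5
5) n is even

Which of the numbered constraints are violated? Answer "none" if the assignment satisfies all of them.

1) f = 2, k = 9; 2 < 9 (want ≥)  ✗
2) 3f + 3k = 3(2) + 3(9) = 33, not 34  ✗
3) 9 = 5*1 + 4, so 5 does not divide 9  ✗
4) n = 5 lies in [2, 5]  ✓
5) n = 5 is odd  ✗

The assignment fails constraints 1, 2, 3, and 5.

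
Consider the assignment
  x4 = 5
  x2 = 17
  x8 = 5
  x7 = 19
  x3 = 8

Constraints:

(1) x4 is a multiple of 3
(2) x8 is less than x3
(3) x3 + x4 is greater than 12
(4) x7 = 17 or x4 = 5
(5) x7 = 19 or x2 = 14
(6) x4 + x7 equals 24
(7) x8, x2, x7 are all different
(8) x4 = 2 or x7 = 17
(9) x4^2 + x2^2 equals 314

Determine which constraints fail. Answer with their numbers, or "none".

Constraints 1 and 8 do not hold.

(1) 5 = 3*1 + 2, so 3 does not divide 5  ✘
(2) x8 = 5, x3 = 8; 5 < 8  ✔
(3) x3 + x4 = 8 + 5 = 13; 13 > 12  ✔
(4) x7 = 19 ≠ 17, but x4 = 5 = 5 (second disjunct)  ✔
(5) x7 = 19 = 19 (first disjunct)  ✔
(6) x4 + x7 = 5 + 19 = 24  ✔
(7) values 5, 17, 19 are pairwise distinct  ✔
(8) x4 = 5 ≠ 2 and x7 = 19 ≠ 17; both disjuncts false  ✘
(9) x4^2 + x2^2 = 5^2 + 17^2 = 25 + 289 = 314  ✔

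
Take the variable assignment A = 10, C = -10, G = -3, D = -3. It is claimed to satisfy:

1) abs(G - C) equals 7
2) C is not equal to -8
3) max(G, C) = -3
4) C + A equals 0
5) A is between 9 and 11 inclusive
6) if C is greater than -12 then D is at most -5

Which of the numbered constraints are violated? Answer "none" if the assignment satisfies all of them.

Constraint 6 does not hold.

1) abs(-3 - (-10)) = 7  ✓
2) C = -10, and -10 ≠ -8  ✓
3) max(-3, -10) = -3  ✓
4) C + A = -10 + 10 = 0  ✓
5) A = 10 lies in [9, 11]  ✓
6) C = -10 > -12, so we need D ≤ -5; but D = -3 > -5  ✗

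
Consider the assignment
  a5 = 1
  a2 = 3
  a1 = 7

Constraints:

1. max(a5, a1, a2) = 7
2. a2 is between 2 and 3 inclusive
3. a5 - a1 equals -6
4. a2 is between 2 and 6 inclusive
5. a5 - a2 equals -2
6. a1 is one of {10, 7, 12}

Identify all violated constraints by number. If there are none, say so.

1. max(1, 7, 3) = 7  OK
2. a2 = 3 lies in [2, 3]  OK
3. a5 - a1 = 1 - 7 = -6  OK
4. a2 = 3 lies in [2, 6]  OK
5. a5 - a2 = 1 - 3 = -2  OK
6. a1 = 7 is in {10, 7, 12}  OK

All constraints are satisfied.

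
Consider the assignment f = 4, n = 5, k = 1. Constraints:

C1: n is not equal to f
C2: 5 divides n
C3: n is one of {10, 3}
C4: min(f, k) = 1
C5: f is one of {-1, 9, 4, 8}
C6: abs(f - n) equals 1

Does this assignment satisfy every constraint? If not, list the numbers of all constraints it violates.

C1: n = 5, f = 4; distinct — satisfied.
C2: 5 / 5 = 1, so 5 divides 5 — satisfied.
C3: n = 5 is not in {10, 3} — violated.
C4: min(4, 1) = 1 — satisfied.
C5: f = 4 is in {-1, 9, 4, 8} — satisfied.
C6: abs(4 - 5) = 1 — satisfied.

Constraint 3 is violated.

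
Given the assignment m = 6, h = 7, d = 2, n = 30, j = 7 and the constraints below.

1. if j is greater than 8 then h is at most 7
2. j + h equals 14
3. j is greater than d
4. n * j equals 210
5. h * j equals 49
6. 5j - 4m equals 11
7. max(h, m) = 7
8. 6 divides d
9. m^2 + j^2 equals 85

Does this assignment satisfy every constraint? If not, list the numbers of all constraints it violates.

Constraint 8 does not hold.

1. j = 7, not > 8; antecedent false, conditional vacuously true  ✔
2. j + h = 7 + 7 = 14  ✔
3. j = 7, d = 2; 7 > 2  ✔
4. n * j = 30 * 7 = 210  ✔
5. h * j = 7 * 7 = 49  ✔
6. 5j - 4m = 5(7) - 4(6) = 11  ✔
7. max(7, 6) = 7  ✔
8. 2 = 6*0 + 2, so 6 does not divide 2  ✘
9. m^2 + j^2 = 6^2 + 7^2 = 36 + 49 = 85  ✔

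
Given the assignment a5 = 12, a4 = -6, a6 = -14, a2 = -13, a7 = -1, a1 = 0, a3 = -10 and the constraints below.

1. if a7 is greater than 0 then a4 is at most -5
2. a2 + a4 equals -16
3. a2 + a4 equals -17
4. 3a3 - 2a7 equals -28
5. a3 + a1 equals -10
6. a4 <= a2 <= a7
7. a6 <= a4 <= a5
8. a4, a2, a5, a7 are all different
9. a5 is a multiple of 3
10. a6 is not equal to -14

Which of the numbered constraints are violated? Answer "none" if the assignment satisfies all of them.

1. a7 = -1, not > 0; antecedent false, conditional vacuously true — holds.
2. a2 + a4 = -13 + (-6) = -19, not -16 — fails.
3. a2 + a4 = -13 + (-6) = -19, not -17 — fails.
4. 3a3 - 2a7 = 3(-10) - 2(-1) = -28 — holds.
5. a3 + a1 = -10 + 0 = -10 — holds.
6. values -6, -13, -1; a4 = -6 is not <= a2 = -13 — fails.
7. values -14 <= -6 <= 12 — holds.
8. values -6, -13, 12, -1 are pairwise distinct — holds.
9. 12 / 3 = 4, so 3 divides 12 — holds.
10. a6 = -14, but -14 is required to differ — fails.

No — constraints 2, 3, 6, and 10 are not satisfied.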